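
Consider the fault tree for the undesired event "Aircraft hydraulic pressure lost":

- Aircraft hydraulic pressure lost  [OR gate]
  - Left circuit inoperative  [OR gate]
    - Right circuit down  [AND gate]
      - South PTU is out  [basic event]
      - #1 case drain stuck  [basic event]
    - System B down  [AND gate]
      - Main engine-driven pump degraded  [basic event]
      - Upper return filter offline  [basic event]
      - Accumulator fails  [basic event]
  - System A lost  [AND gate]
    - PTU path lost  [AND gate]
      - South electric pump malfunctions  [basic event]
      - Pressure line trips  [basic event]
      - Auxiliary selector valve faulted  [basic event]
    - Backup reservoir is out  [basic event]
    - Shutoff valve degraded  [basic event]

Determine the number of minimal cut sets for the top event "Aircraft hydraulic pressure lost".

Right circuit down [AND]: one cut set from each child combined → 1 × 1 = 1 cut set(s).
System B down [AND]: one cut set from each child combined → 1 × 1 × 1 = 1 cut set(s).
Left circuit inoperative [OR]: union of children's cut sets → 2 cut set(s).
PTU path lost [AND]: one cut set from each child combined → 1 × 1 × 1 = 1 cut set(s).
System A lost [AND]: one cut set from each child combined → 1 × 1 × 1 = 1 cut set(s).
Aircraft hydraulic pressure lost [OR]: union of children's cut sets → 3 cut set(s).
Minimal cut sets: {#1 case drain stuck, South PTU is out}; {Accumulator fails, Main engine-driven pump degraded, Upper return filter offline}; {Auxiliary selector valve faulted, Backup reservoir is out, Pressure line trips, Shutoff valve degraded, South electric pump malfunctions}.

3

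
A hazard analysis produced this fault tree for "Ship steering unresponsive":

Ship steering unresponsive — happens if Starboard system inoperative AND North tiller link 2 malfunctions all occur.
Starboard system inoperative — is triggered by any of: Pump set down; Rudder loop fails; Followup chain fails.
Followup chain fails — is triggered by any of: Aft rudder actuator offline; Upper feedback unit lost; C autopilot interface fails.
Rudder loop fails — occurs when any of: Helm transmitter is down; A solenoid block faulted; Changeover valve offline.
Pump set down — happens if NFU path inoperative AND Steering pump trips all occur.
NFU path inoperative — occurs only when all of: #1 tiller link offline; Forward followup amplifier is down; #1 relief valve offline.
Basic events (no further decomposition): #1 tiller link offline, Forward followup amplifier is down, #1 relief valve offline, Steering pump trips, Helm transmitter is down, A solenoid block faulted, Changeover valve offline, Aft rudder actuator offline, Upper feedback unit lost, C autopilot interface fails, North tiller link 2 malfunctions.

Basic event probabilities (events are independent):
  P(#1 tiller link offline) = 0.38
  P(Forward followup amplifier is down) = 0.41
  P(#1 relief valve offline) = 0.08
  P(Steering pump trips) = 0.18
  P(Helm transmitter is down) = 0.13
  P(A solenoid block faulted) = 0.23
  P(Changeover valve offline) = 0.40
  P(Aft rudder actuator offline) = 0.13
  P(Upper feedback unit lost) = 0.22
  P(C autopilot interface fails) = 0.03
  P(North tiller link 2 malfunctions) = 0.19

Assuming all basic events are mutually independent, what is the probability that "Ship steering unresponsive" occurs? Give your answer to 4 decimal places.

P(NFU path inoperative) [AND] = 0.38 × 0.41 × 0.08 = 0.012464
P(Pump set down) [AND] = 0.012464 × 0.18 = 0.002244
P(Rudder loop fails) [OR] = 1 − (1−0.13) × (1−0.23) × (1−0.40) = 0.598060
P(Followup chain fails) [OR] = 1 − (1−0.13) × (1−0.22) × (1−0.03) = 0.341758
P(Starboard system inoperative) [OR] = 1 − (1−0.002244) × (1−0.598060) × (1−0.341758) = 0.736020
P(Ship steering unresponsive) [AND] = 0.736020 × 0.19 = 0.139844
Rounded to 4 decimal places: P(Ship steering unresponsive) ≈ 0.1398.

0.1398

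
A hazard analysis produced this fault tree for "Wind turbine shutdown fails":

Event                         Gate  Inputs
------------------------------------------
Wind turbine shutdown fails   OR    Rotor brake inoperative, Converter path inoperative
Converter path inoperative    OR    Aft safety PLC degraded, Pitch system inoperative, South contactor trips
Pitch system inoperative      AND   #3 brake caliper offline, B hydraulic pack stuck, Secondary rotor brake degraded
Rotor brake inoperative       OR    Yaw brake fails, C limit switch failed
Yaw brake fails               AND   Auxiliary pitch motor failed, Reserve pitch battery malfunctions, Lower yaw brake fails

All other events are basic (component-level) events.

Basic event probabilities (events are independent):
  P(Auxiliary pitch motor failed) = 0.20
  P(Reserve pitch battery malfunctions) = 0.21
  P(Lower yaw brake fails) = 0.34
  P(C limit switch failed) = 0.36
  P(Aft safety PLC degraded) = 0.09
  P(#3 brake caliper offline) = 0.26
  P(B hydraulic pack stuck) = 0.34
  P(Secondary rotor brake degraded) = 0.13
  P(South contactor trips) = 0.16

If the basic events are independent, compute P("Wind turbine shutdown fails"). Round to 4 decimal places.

P(Yaw brake fails) [AND] = 0.20 × 0.21 × 0.34 = 0.014280
P(Rotor brake inoperative) [OR] = 1 − (1−0.014280) × (1−0.36) = 0.369139
P(Pitch system inoperative) [AND] = 0.26 × 0.34 × 0.13 = 0.011492
P(Converter path inoperative) [OR] = 1 − (1−0.09) × (1−0.011492) × (1−0.16) = 0.244384
P(Wind turbine shutdown fails) [OR] = 1 − (1−0.369139) × (1−0.244384) = 0.523311
Rounded to 4 decimal places: P(Wind turbine shutdown fails) ≈ 0.5233.

0.5233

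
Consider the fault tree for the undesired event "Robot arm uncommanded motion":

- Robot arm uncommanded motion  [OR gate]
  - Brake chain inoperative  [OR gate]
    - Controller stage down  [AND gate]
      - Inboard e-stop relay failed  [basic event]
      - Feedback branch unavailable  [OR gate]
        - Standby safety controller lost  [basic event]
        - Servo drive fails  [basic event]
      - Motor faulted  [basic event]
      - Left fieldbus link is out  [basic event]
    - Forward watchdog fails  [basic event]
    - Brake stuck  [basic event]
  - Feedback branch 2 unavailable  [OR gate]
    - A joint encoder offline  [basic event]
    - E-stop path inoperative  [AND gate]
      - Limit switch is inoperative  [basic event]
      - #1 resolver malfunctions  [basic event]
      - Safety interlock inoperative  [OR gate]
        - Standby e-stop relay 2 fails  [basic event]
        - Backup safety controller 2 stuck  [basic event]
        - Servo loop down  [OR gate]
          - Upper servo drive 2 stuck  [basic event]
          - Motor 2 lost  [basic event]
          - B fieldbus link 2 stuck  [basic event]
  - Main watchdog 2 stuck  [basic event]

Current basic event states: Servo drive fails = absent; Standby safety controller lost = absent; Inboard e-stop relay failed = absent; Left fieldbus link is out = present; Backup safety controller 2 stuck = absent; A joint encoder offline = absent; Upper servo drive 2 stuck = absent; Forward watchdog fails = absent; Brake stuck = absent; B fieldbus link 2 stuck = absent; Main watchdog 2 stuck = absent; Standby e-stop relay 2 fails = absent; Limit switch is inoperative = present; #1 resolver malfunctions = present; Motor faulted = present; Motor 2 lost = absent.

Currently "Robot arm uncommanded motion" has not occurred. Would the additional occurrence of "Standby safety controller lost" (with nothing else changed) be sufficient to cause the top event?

Counterfactual: set "Standby safety controller lost" to occurred.
Feedback branch unavailable [OR]: Standby safety controller lost=occurs, Servo drive fails=not → at least one input occurs → occurs.
Controller stage down [AND]: Inboard e-stop relay failed=not, Feedback branch unavailable=occurs, Motor faulted=occurs, Left fieldbus link is out=occurs → not all inputs occur → does not occur.
Brake chain inoperative [OR]: Controller stage down=not, Forward watchdog fails=not, Brake stuck=not → no input occurs → does not occur.
Servo loop down [OR]: Upper servo drive 2 stuck=not, Motor 2 lost=not, B fieldbus link 2 stuck=not → no input occurs → does not occur.
Safety interlock inoperative [OR]: Standby e-stop relay 2 fails=not, Backup safety controller 2 stuck=not, Servo loop down=not → no input occurs → does not occur.
E-stop path inoperative [AND]: Limit switch is inoperative=occurs, #1 resolver malfunctions=occurs, Safety interlock inoperative=not → not all inputs occur → does not occur.
Feedback branch 2 unavailable [OR]: A joint encoder offline=not, E-stop path inoperative=not → no input occurs → does not occur.
Robot arm uncommanded motion [OR]: Brake chain inoperative=not, Feedback branch 2 unavailable=not, Main watchdog 2 stuck=not → no input occurs → does not occur.

No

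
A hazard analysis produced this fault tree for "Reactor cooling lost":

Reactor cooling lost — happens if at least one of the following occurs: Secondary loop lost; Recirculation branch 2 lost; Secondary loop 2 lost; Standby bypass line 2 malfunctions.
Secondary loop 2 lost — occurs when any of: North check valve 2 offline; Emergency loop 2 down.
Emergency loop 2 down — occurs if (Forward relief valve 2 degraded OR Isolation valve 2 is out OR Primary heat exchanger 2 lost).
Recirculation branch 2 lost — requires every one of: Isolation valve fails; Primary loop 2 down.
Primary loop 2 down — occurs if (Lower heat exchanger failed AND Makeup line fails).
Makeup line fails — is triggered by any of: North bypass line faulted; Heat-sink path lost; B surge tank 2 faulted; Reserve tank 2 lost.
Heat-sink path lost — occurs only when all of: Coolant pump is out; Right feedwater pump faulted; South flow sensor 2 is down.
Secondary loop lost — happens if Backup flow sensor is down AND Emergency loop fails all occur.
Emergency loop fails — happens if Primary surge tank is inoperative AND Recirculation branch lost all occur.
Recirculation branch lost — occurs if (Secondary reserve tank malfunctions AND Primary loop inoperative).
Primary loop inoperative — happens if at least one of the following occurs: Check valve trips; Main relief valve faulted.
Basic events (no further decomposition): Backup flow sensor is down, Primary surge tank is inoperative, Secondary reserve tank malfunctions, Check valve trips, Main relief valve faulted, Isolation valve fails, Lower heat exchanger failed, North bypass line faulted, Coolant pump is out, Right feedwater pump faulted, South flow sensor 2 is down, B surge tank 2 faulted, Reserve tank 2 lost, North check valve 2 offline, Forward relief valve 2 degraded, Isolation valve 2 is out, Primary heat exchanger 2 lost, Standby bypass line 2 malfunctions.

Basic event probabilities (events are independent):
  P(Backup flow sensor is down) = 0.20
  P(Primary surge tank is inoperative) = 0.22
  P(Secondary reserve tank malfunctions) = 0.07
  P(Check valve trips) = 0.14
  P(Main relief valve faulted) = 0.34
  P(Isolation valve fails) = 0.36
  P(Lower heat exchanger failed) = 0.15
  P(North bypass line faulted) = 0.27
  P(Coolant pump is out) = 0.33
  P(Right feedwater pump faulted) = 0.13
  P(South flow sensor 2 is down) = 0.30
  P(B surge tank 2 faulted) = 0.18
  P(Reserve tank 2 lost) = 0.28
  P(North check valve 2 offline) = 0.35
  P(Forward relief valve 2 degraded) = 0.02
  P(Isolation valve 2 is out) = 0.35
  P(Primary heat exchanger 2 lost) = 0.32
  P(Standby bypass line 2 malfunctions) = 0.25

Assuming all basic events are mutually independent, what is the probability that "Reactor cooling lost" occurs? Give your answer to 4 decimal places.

P(Primary loop inoperative) [OR] = 1 − (1−0.14) × (1−0.34) = 0.432400
P(Recirculation branch lost) [AND] = 0.07 × 0.432400 = 0.030268
P(Emergency loop fails) [AND] = 0.22 × 0.030268 = 0.006659
P(Secondary loop lost) [AND] = 0.20 × 0.006659 = 0.001332
P(Heat-sink path lost) [AND] = 0.33 × 0.13 × 0.30 = 0.012870
P(Makeup line fails) [OR] = 1 − (1−0.27) × (1−0.012870) × (1−0.18) × (1−0.28) = 0.574555
P(Primary loop 2 down) [AND] = 0.15 × 0.574555 = 0.086183
P(Recirculation branch 2 lost) [AND] = 0.36 × 0.086183 = 0.031026
P(Emergency loop 2 down) [OR] = 1 − (1−0.02) × (1−0.35) × (1−0.32) = 0.566840
P(Secondary loop 2 lost) [OR] = 1 − (1−0.35) × (1−0.566840) = 0.718446
P(Reactor cooling lost) [OR] = 1 − (1−0.001332) × (1−0.031026) × (1−0.718446) × (1−0.25) = 0.795659
Rounded to 4 decimal places: P(Reactor cooling lost) ≈ 0.7957.

0.7957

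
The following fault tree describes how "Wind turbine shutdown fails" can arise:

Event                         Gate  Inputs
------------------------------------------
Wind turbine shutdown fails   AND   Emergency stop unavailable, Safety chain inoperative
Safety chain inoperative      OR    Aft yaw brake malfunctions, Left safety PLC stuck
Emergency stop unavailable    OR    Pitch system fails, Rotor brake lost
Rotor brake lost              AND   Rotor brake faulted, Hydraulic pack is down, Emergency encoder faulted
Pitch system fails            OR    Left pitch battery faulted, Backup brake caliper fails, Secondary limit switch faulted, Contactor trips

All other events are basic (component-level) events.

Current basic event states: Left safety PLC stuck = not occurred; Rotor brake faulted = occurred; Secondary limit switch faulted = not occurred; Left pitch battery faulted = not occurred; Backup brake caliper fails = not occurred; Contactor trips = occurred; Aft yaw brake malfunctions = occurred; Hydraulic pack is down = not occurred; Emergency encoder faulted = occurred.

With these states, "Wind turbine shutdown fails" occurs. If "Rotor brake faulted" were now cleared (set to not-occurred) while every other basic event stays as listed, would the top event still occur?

Yes

Counterfactual: set "Rotor brake faulted" to not occurred.
Pitch system fails [OR]: Left pitch battery faulted=not, Backup brake caliper fails=not, Secondary limit switch faulted=not, Contactor trips=occurs → at least one input occurs → occurs.
Rotor brake lost [AND]: Rotor brake faulted=not, Hydraulic pack is down=not, Emergency encoder faulted=occurs → not all inputs occur → does not occur.
Emergency stop unavailable [OR]: Pitch system fails=occurs, Rotor brake lost=not → at least one input occurs → occurs.
Safety chain inoperative [OR]: Aft yaw brake malfunctions=occurs, Left safety PLC stuck=not → at least one input occurs → occurs.
Wind turbine shutdown fails [AND]: Emergency stop unavailable=occurs, Safety chain inoperative=occurs → all inputs occur → occurs.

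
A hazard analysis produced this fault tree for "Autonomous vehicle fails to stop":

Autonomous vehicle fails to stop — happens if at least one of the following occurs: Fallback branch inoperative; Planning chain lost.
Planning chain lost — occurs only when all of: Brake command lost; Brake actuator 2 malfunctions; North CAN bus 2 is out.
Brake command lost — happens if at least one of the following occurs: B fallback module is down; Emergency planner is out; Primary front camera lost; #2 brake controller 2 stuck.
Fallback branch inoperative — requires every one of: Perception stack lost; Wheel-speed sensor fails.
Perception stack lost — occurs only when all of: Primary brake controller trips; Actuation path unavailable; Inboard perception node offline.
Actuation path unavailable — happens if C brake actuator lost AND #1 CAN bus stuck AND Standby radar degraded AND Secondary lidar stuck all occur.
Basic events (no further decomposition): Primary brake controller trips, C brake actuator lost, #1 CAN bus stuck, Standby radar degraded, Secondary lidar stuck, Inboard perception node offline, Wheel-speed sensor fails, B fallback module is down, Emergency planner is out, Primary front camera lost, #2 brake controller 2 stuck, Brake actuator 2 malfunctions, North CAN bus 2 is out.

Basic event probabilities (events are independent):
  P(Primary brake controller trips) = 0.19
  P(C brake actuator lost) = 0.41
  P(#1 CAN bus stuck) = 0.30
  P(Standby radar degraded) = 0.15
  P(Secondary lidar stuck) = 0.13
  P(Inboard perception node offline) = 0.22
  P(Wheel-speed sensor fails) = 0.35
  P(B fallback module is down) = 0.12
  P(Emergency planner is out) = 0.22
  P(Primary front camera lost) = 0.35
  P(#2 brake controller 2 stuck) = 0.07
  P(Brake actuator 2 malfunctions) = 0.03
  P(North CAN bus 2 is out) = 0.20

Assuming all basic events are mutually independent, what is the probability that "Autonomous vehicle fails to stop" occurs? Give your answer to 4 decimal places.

0.0035

P(Actuation path unavailable) [AND] = 0.41 × 0.30 × 0.15 × 0.13 = 0.002399
P(Perception stack lost) [AND] = 0.19 × 0.002399 × 0.22 = 0.000100
P(Fallback branch inoperative) [AND] = 0.000100 × 0.35 = 0.000035
P(Brake command lost) [OR] = 1 − (1−0.12) × (1−0.22) × (1−0.35) × (1−0.07) = 0.585071
P(Planning chain lost) [AND] = 0.585071 × 0.03 × 0.20 = 0.003510
P(Autonomous vehicle fails to stop) [OR] = 1 − (1−0.000035) × (1−0.003510) = 0.003545
Rounded to 4 decimal places: P(Autonomous vehicle fails to stop) ≈ 0.0035.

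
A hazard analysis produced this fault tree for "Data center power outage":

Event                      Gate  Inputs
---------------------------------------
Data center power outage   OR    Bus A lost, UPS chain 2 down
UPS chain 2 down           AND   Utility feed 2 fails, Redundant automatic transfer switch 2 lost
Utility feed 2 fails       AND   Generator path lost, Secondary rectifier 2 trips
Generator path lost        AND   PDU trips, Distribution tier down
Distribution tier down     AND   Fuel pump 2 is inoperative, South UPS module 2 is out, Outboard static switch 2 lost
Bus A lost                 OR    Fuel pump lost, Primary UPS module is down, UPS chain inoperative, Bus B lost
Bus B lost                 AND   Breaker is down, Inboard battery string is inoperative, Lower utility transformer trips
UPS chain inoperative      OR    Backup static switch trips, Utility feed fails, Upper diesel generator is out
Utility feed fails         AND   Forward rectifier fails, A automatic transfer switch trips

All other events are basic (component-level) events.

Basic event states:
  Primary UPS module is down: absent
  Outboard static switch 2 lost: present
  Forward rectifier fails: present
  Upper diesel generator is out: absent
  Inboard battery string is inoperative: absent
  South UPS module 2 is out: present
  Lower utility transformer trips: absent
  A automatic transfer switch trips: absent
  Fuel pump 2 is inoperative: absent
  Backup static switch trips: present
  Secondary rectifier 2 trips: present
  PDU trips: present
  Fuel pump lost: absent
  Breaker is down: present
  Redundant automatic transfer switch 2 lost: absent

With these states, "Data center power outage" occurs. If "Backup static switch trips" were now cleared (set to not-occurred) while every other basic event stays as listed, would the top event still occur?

No

Counterfactual: set "Backup static switch trips" to not occurred.
Utility feed fails [AND]: Forward rectifier fails=occurs, A automatic transfer switch trips=not → not all inputs occur → does not occur.
UPS chain inoperative [OR]: Backup static switch trips=not, Utility feed fails=not, Upper diesel generator is out=not → no input occurs → does not occur.
Bus B lost [AND]: Breaker is down=occurs, Inboard battery string is inoperative=not, Lower utility transformer trips=not → not all inputs occur → does not occur.
Bus A lost [OR]: Fuel pump lost=not, Primary UPS module is down=not, UPS chain inoperative=not, Bus B lost=not → no input occurs → does not occur.
Distribution tier down [AND]: Fuel pump 2 is inoperative=not, South UPS module 2 is out=occurs, Outboard static switch 2 lost=occurs → not all inputs occur → does not occur.
Generator path lost [AND]: PDU trips=occurs, Distribution tier down=not → not all inputs occur → does not occur.
Utility feed 2 fails [AND]: Generator path lost=not, Secondary rectifier 2 trips=occurs → not all inputs occur → does not occur.
UPS chain 2 down [AND]: Utility feed 2 fails=not, Redundant automatic transfer switch 2 lost=not → not all inputs occur → does not occur.
Data center power outage [OR]: Bus A lost=not, UPS chain 2 down=not → no input occurs → does not occur.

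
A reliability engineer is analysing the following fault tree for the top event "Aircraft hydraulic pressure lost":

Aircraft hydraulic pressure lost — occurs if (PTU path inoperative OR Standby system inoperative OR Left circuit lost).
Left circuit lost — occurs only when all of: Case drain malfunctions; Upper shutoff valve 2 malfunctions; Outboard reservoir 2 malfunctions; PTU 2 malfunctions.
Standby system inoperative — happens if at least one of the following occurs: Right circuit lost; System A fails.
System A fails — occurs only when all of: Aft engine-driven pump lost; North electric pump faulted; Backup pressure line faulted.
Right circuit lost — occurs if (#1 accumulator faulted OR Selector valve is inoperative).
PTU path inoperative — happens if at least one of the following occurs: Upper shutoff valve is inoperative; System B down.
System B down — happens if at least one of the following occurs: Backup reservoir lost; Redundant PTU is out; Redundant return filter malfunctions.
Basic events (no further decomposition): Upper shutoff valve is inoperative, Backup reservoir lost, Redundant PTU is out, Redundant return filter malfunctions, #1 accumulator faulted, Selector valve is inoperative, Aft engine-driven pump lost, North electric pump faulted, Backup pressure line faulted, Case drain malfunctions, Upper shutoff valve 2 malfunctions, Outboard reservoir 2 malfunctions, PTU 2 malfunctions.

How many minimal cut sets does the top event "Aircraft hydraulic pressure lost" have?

8

System B down [OR]: union of children's cut sets → 3 cut set(s).
PTU path inoperative [OR]: union of children's cut sets → 4 cut set(s).
Right circuit lost [OR]: union of children's cut sets → 2 cut set(s).
System A fails [AND]: one cut set from each child combined → 1 × 1 × 1 = 1 cut set(s).
Standby system inoperative [OR]: union of children's cut sets → 3 cut set(s).
Left circuit lost [AND]: one cut set from each child combined → 1 × 1 × 1 × 1 = 1 cut set(s).
Aircraft hydraulic pressure lost [OR]: union of children's cut sets → 8 cut set(s).
Minimal cut sets: {Upper shutoff valve is inoperative}; {Backup reservoir lost}; {Redundant PTU is out}; {Redundant return filter malfunctions}; {#1 accumulator faulted}; {Selector valve is inoperative}; {Aft engine-driven pump lost, Backup pressure line faulted, North electric pump faulted}; {Case drain malfunctions, Outboard reservoir 2 malfunctions, PTU 2 malfunctions, Upper shutoff valve 2 malfunctions}.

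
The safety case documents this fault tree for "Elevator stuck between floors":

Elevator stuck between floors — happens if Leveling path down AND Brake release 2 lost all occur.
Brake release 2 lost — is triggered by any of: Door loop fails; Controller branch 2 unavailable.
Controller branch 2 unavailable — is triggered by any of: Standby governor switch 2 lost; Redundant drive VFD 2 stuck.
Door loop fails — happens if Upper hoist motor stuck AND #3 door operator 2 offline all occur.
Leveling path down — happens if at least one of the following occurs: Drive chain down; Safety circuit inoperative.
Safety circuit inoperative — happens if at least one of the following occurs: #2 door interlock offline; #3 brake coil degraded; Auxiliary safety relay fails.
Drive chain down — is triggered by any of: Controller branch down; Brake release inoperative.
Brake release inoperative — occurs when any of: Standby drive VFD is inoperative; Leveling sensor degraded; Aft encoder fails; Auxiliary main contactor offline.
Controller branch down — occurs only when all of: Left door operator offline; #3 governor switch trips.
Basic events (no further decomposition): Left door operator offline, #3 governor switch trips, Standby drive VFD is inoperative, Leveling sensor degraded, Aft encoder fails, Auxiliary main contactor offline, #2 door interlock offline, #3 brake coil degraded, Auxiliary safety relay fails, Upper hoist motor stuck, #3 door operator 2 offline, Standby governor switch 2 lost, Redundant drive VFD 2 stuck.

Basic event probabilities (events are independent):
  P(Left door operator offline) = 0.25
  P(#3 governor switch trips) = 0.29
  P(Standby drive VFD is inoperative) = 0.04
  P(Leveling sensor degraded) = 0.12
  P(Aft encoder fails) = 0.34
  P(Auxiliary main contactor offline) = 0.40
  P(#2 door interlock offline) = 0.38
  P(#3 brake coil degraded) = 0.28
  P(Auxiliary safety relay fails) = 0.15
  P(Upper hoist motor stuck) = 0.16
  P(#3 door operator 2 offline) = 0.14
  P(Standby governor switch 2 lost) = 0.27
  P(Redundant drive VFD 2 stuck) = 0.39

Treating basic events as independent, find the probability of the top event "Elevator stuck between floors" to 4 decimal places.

0.4982

P(Controller branch down) [AND] = 0.25 × 0.29 = 0.072500
P(Brake release inoperative) [OR] = 1 − (1−0.04) × (1−0.12) × (1−0.34) × (1−0.40) = 0.665459
P(Drive chain down) [OR] = 1 − (1−0.072500) × (1−0.665459) = 0.689713
P(Safety circuit inoperative) [OR] = 1 − (1−0.38) × (1−0.28) × (1−0.15) = 0.620560
P(Leveling path down) [OR] = 1 − (1−0.689713) × (1−0.620560) = 0.882265
P(Door loop fails) [AND] = 0.16 × 0.14 = 0.022400
P(Controller branch 2 unavailable) [OR] = 1 − (1−0.27) × (1−0.39) = 0.554700
P(Brake release 2 lost) [OR] = 1 − (1−0.022400) × (1−0.554700) = 0.564675
P(Elevator stuck between floors) [AND] = 0.882265 × 0.564675 = 0.498193
Rounded to 4 decimal places: P(Elevator stuck between floors) ≈ 0.4982.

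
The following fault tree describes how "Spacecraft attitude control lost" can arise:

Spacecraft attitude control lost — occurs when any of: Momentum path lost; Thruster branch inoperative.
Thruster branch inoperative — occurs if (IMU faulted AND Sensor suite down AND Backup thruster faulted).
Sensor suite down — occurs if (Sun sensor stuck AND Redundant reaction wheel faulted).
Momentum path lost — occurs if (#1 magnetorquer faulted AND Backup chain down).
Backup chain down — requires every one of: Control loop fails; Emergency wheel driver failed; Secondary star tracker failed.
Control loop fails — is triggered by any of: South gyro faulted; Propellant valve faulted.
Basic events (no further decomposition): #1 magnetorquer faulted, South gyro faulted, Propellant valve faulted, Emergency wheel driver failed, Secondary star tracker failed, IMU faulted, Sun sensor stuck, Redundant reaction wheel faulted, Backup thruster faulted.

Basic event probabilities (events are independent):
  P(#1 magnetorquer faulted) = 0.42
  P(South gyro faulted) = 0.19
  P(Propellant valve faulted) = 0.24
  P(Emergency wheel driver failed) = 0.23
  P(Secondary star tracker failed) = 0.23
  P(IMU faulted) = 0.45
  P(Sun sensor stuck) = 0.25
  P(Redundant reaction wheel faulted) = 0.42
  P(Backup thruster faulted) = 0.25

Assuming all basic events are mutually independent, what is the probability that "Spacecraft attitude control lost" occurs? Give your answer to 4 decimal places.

0.0203

P(Control loop fails) [OR] = 1 − (1−0.19) × (1−0.24) = 0.384400
P(Backup chain down) [AND] = 0.384400 × 0.23 × 0.23 = 0.020335
P(Momentum path lost) [AND] = 0.42 × 0.020335 = 0.008541
P(Sensor suite down) [AND] = 0.25 × 0.42 = 0.105000
P(Thruster branch inoperative) [AND] = 0.45 × 0.105000 × 0.25 = 0.011813
P(Spacecraft attitude control lost) [OR] = 1 − (1−0.008541) × (1−0.011813) = 0.020253
Rounded to 4 decimal places: P(Spacecraft attitude control lost) ≈ 0.0203.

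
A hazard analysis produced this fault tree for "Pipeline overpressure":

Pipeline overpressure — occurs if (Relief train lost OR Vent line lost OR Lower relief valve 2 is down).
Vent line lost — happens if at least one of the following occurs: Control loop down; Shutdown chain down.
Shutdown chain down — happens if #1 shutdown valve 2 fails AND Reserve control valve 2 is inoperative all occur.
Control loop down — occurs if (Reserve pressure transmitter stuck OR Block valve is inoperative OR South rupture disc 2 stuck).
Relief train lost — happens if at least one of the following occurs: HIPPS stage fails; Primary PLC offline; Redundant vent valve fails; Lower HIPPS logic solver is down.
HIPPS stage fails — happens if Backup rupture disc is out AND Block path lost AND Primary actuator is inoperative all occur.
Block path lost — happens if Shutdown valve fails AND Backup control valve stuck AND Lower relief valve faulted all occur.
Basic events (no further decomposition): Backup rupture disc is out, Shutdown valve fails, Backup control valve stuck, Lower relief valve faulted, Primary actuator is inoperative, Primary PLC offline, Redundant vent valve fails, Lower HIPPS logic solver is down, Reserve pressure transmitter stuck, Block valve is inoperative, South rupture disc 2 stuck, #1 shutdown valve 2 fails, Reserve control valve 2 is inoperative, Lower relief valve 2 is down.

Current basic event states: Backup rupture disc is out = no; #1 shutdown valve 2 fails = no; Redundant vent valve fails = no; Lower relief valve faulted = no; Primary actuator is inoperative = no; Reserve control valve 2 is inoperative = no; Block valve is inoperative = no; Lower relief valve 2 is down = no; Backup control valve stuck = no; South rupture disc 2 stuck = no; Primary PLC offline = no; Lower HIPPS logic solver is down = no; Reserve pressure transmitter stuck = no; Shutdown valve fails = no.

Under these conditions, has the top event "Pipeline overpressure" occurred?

No

Block path lost [AND]: Shutdown valve fails=not, Backup control valve stuck=not, Lower relief valve faulted=not → not all inputs occur → does not occur.
HIPPS stage fails [AND]: Backup rupture disc is out=not, Block path lost=not, Primary actuator is inoperative=not → not all inputs occur → does not occur.
Relief train lost [OR]: HIPPS stage fails=not, Primary PLC offline=not, Redundant vent valve fails=not, Lower HIPPS logic solver is down=not → no input occurs → does not occur.
Control loop down [OR]: Reserve pressure transmitter stuck=not, Block valve is inoperative=not, South rupture disc 2 stuck=not → no input occurs → does not occur.
Shutdown chain down [AND]: #1 shutdown valve 2 fails=not, Reserve control valve 2 is inoperative=not → not all inputs occur → does not occur.
Vent line lost [OR]: Control loop down=not, Shutdown chain down=not → no input occurs → does not occur.
Pipeline overpressure [OR]: Relief train lost=not, Vent line lost=not, Lower relief valve 2 is down=not → no input occurs → does not occur.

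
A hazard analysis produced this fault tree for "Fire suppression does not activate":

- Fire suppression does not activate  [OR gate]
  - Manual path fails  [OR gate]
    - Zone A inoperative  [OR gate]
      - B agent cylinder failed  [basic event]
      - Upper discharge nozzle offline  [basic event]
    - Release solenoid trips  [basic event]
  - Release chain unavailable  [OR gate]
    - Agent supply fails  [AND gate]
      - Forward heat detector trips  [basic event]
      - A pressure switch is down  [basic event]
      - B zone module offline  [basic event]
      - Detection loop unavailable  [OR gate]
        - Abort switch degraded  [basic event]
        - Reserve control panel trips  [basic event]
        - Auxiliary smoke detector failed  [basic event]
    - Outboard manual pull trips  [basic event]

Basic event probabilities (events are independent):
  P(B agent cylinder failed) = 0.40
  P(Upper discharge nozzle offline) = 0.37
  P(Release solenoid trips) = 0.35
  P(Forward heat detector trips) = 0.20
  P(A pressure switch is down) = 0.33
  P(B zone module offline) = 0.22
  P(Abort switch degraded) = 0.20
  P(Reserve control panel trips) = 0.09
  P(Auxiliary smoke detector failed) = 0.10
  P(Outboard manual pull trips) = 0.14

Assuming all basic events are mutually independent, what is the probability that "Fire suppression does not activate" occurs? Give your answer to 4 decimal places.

P(Zone A inoperative) [OR] = 1 − (1−0.40) × (1−0.37) = 0.622000
P(Manual path fails) [OR] = 1 − (1−0.622000) × (1−0.35) = 0.754300
P(Detection loop unavailable) [OR] = 1 − (1−0.20) × (1−0.09) × (1−0.10) = 0.344800
P(Agent supply fails) [AND] = 0.20 × 0.33 × 0.22 × 0.344800 = 0.005006
P(Release chain unavailable) [OR] = 1 − (1−0.005006) × (1−0.14) = 0.144305
P(Fire suppression does not activate) [OR] = 1 − (1−0.754300) × (1−0.144305) = 0.789756
Rounded to 4 decimal places: P(Fire suppression does not activate) ≈ 0.7898.

0.7898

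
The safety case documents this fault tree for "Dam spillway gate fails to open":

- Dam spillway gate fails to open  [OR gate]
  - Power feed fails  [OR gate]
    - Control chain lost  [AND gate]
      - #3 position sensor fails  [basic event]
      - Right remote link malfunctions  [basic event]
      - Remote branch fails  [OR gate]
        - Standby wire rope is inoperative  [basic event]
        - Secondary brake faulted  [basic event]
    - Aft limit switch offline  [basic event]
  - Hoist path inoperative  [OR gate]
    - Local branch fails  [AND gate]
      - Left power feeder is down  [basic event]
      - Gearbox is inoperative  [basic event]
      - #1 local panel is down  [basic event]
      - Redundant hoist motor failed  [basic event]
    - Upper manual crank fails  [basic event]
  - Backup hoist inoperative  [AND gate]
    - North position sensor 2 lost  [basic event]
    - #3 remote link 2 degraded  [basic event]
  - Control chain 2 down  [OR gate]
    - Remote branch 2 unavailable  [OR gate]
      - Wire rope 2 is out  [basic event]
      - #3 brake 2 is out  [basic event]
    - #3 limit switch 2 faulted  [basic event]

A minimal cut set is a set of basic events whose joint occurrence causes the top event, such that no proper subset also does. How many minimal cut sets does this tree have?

9

Remote branch fails [OR]: union of children's cut sets → 2 cut set(s).
Control chain lost [AND]: one cut set from each child combined → 1 × 1 × 2 = 2 cut set(s).
Power feed fails [OR]: union of children's cut sets → 3 cut set(s).
Local branch fails [AND]: one cut set from each child combined → 1 × 1 × 1 × 1 = 1 cut set(s).
Hoist path inoperative [OR]: union of children's cut sets → 2 cut set(s).
Backup hoist inoperative [AND]: one cut set from each child combined → 1 × 1 = 1 cut set(s).
Remote branch 2 unavailable [OR]: union of children's cut sets → 2 cut set(s).
Control chain 2 down [OR]: union of children's cut sets → 3 cut set(s).
Dam spillway gate fails to open [OR]: union of children's cut sets → 9 cut set(s).
Minimal cut sets: {#3 position sensor fails, Right remote link malfunctions, Standby wire rope is inoperative}; {#3 position sensor fails, Right remote link malfunctions, Secondary brake faulted}; {Aft limit switch offline}; {#1 local panel is down, Gearbox is inoperative, Left power feeder is down, Redundant hoist motor failed}; {Upper manual crank fails}; {#3 remote link 2 degraded, North position sensor 2 lost}; {Wire rope 2 is out}; {#3 brake 2 is out}; {#3 limit switch 2 faulted}.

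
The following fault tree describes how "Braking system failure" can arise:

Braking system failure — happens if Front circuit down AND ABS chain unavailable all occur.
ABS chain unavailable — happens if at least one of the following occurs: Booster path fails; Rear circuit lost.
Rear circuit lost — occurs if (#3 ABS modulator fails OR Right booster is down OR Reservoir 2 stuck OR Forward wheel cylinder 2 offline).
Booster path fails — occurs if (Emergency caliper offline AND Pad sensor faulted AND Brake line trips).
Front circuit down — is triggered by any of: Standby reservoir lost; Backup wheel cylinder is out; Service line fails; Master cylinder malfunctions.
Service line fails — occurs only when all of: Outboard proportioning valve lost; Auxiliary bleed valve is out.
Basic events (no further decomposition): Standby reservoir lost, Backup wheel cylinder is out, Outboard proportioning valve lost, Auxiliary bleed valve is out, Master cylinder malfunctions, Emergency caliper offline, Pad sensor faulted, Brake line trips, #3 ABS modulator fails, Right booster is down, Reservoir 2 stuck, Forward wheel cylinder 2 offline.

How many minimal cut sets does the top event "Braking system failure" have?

Service line fails [AND]: one cut set from each child combined → 1 × 1 = 1 cut set(s).
Front circuit down [OR]: union of children's cut sets → 4 cut set(s).
Booster path fails [AND]: one cut set from each child combined → 1 × 1 × 1 = 1 cut set(s).
Rear circuit lost [OR]: union of children's cut sets → 4 cut set(s).
ABS chain unavailable [OR]: union of children's cut sets → 5 cut set(s).
Braking system failure [AND]: one cut set from each child combined → 4 × 5 = 20 cut set(s).

20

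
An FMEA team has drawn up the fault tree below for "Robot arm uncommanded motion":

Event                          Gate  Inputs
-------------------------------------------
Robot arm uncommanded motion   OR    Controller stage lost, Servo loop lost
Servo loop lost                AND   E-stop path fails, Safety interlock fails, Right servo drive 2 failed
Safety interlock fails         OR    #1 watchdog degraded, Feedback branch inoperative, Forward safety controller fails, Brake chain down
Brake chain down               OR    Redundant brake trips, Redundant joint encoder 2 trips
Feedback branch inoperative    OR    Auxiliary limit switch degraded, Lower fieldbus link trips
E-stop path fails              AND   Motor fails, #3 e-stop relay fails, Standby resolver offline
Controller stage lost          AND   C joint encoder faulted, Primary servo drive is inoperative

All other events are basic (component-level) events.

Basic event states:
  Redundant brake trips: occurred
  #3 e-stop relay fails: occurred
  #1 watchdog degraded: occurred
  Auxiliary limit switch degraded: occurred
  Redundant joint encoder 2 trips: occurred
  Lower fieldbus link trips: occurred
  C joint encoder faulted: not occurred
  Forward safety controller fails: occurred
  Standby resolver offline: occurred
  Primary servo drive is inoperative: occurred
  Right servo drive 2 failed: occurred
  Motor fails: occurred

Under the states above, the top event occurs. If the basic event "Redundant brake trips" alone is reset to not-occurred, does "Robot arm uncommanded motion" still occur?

Yes

Counterfactual: set "Redundant brake trips" to not occurred.
Controller stage lost [AND]: C joint encoder faulted=not, Primary servo drive is inoperative=occurs → not all inputs occur → does not occur.
E-stop path fails [AND]: Motor fails=occurs, #3 e-stop relay fails=occurs, Standby resolver offline=occurs → all inputs occur → occurs.
Feedback branch inoperative [OR]: Auxiliary limit switch degraded=occurs, Lower fieldbus link trips=occurs → at least one input occurs → occurs.
Brake chain down [OR]: Redundant brake trips=not, Redundant joint encoder 2 trips=occurs → at least one input occurs → occurs.
Safety interlock fails [OR]: #1 watchdog degraded=occurs, Feedback branch inoperative=occurs, Forward safety controller fails=occurs, Brake chain down=occurs → at least one input occurs → occurs.
Servo loop lost [AND]: E-stop path fails=occurs, Safety interlock fails=occurs, Right servo drive 2 failed=occurs → all inputs occur → occurs.
Robot arm uncommanded motion [OR]: Controller stage lost=not, Servo loop lost=occurs → at least one input occurs → occurs.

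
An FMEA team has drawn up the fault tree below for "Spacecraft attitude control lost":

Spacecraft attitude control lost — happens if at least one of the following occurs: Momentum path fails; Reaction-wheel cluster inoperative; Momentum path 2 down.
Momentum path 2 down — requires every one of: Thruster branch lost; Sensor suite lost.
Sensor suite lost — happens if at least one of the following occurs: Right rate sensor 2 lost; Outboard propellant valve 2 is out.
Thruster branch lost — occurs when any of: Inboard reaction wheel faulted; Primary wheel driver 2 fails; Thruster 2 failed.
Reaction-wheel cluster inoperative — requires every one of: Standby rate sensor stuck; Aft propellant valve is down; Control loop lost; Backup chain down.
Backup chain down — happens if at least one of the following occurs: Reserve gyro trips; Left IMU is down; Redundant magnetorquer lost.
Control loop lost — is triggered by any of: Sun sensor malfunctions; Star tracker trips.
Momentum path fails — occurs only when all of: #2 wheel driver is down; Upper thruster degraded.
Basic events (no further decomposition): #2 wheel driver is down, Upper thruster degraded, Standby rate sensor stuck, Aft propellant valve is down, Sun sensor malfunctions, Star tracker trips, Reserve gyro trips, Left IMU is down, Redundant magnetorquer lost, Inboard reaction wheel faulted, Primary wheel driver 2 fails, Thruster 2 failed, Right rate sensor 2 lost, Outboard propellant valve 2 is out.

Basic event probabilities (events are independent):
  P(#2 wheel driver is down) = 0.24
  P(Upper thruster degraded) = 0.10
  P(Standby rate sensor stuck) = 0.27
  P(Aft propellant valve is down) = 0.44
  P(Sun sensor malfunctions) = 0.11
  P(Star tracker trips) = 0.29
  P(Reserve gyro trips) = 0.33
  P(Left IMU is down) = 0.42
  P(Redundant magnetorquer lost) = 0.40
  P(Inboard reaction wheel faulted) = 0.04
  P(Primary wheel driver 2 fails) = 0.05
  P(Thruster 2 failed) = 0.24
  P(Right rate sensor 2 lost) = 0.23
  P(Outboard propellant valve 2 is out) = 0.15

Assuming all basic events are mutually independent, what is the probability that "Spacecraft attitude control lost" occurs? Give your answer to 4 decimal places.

0.1567

P(Momentum path fails) [AND] = 0.24 × 0.10 = 0.024000
P(Control loop lost) [OR] = 1 − (1−0.11) × (1−0.29) = 0.368100
P(Backup chain down) [OR] = 1 − (1−0.33) × (1−0.42) × (1−0.40) = 0.766840
P(Reaction-wheel cluster inoperative) [AND] = 0.27 × 0.44 × 0.368100 × 0.766840 = 0.033534
P(Thruster branch lost) [OR] = 1 − (1−0.04) × (1−0.05) × (1−0.24) = 0.306880
P(Sensor suite lost) [OR] = 1 − (1−0.23) × (1−0.15) = 0.345500
P(Momentum path 2 down) [AND] = 0.306880 × 0.345500 = 0.106027
P(Spacecraft attitude control lost) [OR] = 1 − (1−0.024000) × (1−0.033534) × (1−0.106027) = 0.156741
Rounded to 4 decimal places: P(Spacecraft attitude control lost) ≈ 0.1567.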